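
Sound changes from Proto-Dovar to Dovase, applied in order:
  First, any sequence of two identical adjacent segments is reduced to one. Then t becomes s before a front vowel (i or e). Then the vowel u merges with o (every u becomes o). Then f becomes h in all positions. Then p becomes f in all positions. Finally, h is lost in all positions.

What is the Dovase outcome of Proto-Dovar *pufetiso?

Dovase: start from *pufetiso.
  rule 1: no change — pufetiso
  rule 2 (palatalisation): pufetiso → pufesiso
  rule 3 (vowel merger): pufesiso → pofesiso
  rule 4 (unconditioned shift): pofesiso → pohesiso
  rule 5 (unconditioned shift): pohesiso → fohesiso
  rule 6 (h-loss): fohesiso → foesiso
  ⇒ Dovase foesiso

foesiso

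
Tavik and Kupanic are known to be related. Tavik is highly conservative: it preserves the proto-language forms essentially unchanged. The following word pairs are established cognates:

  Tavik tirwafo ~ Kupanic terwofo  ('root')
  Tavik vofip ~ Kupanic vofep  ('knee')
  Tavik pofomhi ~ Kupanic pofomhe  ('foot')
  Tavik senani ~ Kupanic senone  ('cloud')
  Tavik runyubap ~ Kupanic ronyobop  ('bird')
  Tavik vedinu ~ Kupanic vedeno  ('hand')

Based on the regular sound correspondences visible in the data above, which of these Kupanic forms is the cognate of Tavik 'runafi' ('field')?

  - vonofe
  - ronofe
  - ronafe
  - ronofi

ronofe

runyubap ~ ronyobop — Tavik u corresponds to Kupanic o after a consonant, before a nasal.
tirwafo ~ terwofo — Tavik a corresponds to Kupanic o after a consonant, before a labial obstruent.
pofomhi ~ pofomhe, senani ~ senone — Tavik i corresponds to Kupanic e word-finally.
Applying these to Tavik 'runafi':
  runafi → ronafi   (u→o after a consonant, before a nasal)
  ronafi → ronofi   (a→o after a consonant, before a labial obstruent)
  ronofi → ronofe   (i→e word-finally)
So the Kupanic cognate is 'ronofe'.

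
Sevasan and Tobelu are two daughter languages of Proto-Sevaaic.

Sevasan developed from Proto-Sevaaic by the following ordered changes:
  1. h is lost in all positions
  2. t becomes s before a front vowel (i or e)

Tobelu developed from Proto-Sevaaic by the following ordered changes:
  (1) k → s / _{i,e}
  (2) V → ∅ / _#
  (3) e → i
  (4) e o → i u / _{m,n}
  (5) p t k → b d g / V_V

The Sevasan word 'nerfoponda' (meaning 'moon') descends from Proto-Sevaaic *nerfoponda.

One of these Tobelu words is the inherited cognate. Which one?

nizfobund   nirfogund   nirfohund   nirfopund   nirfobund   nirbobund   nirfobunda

nirfobund

Tobelu: start from *nerfoponda.
  rule 1: no change — nerfoponda
  rule 2 (apocope): nerfoponda → nerfopond
  rule 3 (vowel merger): nerfopond → nirfopond
  rule 4 (pre-nasal raising): nirfopond → nirfopund
  rule 5 (intervocalic voicing): nirfopund → nirfobund
  ⇒ Tobelu nirfobund
The other candidates each miss or misapply at least one Tobelu change.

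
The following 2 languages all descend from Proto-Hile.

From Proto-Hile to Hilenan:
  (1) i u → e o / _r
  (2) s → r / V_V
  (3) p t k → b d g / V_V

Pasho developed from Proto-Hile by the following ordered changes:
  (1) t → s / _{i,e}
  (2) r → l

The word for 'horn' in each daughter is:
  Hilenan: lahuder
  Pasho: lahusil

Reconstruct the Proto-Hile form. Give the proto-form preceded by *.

Position 6: Hilenan has e, Pasho has i. Pasho preserves i here (none of its changes turn any other segment into i), so the proto-segment is *i.
Position 7: Hilenan has r, Pasho has l. Taking the neighbouring segments as reconstructed: Hilenan r can only go back to *r; Pasho l could go back to *l or *r — the one source consistent with every daughter is *r.
Position 5: Hilenan has d, Pasho has s. Taking the neighbouring segments as reconstructed: Hilenan d could go back to *t or *d; Pasho s could go back to *t or *s — the one source consistent with every daughter is *t.
The remaining positions agree across the daughters. Check the candidate against every language:
Hilenan: start from *lahutir.
  rule 1 (pre-rhotic lowering): lahutir → lahuter
  rule 2: no change — lahuter
  rule 3 (intervocalic voicing): lahuter → lahuder
  ⇒ Hilenan lahuder
Pasho: start from *lahutir.
  rule 1 (palatalisation): lahutir → lahusir
  rule 2 (unconditioned shift): lahusir → lahusil
  ⇒ Pasho lahusil
*lahutir is the unique common source.

*lahutir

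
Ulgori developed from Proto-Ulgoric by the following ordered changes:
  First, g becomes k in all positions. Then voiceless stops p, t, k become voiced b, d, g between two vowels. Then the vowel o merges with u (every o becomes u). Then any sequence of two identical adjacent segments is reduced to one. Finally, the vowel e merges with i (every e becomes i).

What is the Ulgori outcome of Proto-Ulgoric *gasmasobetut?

Ulgori: *gasmasobetut
  gasmasobetut → kasmasobetut   [unconditioned shift]
  kasmasobetut → kasmasobedut   [intervocalic voicing]
  kasmasobedut → kasmasubedut   [vowel merger]
  kasmasubedut (rule 4 does not apply)
  kasmasubedut → kasmasubidut   [vowel merger]
  giving Ulgori kasmasubidut.

kasmasubidut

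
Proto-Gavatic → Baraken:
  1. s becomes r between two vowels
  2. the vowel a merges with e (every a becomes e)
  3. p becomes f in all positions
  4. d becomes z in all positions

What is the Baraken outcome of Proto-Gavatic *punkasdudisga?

Baraken: start from *punkasdudisga.
  rule 1: no change — punkasdudisga
  rule 2 (vowel merger): punkasdudisga → punkesdudisge
  rule 3 (unconditioned shift): punkesdudisge → funkesdudisge
  rule 4 (unconditioned shift): funkesdudisge → funkeszuzisge
  ⇒ Baraken funkeszuzisge

funkeszuzisge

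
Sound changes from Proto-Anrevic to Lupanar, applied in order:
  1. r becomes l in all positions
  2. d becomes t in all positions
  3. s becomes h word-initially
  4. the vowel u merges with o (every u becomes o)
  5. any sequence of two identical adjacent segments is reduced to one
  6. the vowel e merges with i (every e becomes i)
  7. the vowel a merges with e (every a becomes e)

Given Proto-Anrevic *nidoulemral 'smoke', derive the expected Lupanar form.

Lupanar: start from *nidoulemral.
  rule 1 (unconditioned shift): nidoulemral → nidoulemlal
  rule 2 (unconditioned shift): nidoulemlal → nitoulemlal
  rule 3: no change — nitoulemlal
  rule 4 (vowel merger): nitoulemlal → nitoolemlal
  rule 5 (degemination): nitoolemlal → nitolemlal
  rule 6 (vowel merger): nitolemlal → nitolimlal
  rule 7 (vowel merger): nitolimlal → nitolimlel
  ⇒ Lupanar nitolimlel

nitolimlel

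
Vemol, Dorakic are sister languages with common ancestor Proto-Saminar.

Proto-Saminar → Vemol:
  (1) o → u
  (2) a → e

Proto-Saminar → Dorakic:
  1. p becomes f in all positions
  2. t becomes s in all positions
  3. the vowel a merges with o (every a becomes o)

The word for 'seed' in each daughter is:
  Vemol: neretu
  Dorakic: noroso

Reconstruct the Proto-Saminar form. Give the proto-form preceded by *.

*narato

Position 5: Vemol has t, Dorakic has s. Vemol preserves t here (none of its changes turn any other segment into t), so the proto-segment is *t.
Position 4: Vemol has e, Dorakic has o. Taking the neighbouring segments as reconstructed: Vemol e could go back to *a or *e; Dorakic o could go back to *a or *o — the one source consistent with every daughter is *a.
Position 2: Vemol has e, Dorakic has o. Taking the neighbouring segments as reconstructed: Vemol e could go back to *a or *e; Dorakic o could go back to *a or *o — the one source consistent with every daughter is *a.
This points to *narato. Verify forward in each daughter:
Vemol: *narato
  narato → naratu   [vowel merger]
  naratu → neretu   [vowel merger]
  giving Vemol neretu.
Dorakic: *narato
  narato (rule 1 does not apply)
  narato → naraso   [unconditioned shift]
  naraso → noroso   [vowel merger]
  giving Dorakic noroso.
*narato is the unique common source.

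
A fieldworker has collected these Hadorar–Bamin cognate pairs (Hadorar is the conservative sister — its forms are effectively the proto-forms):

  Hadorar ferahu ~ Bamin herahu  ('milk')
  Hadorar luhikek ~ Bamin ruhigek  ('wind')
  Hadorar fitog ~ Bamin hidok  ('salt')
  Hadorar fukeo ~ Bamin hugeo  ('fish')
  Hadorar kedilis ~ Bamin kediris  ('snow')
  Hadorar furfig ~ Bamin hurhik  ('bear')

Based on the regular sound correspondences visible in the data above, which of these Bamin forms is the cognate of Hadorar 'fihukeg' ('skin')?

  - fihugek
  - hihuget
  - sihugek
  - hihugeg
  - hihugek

hihugek

fitog ~ hidok — Hadorar f corresponds to Bamin h word-initially before a front vowel.
luhikek ~ ruhigek, fukeo ~ hugeo — Hadorar k corresponds to Bamin g between vowels (before a front vowel).
fitog ~ hidok, furfig ~ hurhik — Hadorar g corresponds to Bamin k word-finally.
Applying these to Hadorar 'fihukeg':
  fihukeg → hihukeg   (f→h word-initially before a front vowel)
  hihukeg → hihugeg   (k→g between vowels (before a front vowel))
  hihugeg → hihugek   (g→k word-finally)
So the Bamin cognate is 'hihugek'.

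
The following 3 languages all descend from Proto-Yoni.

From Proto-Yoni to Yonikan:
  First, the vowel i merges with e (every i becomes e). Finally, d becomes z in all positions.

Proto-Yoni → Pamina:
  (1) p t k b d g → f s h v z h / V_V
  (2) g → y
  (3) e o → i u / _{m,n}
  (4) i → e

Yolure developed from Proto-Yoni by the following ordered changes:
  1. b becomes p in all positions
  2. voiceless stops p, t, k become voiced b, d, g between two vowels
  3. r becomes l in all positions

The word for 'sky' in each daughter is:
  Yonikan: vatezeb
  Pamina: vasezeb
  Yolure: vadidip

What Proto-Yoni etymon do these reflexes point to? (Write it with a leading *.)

*vatidib

Position 5: Yonikan has z, Pamina has z, Yolure has d. Taking the neighbouring segments as reconstructed: Yonikan z could go back to *d or *z; Pamina z could go back to *d or *z; Yolure d could go back to *t or *d — the one source consistent with every daughter is *d.
Position 4: Yonikan has e, Pamina has e, Yolure has i. Yolure preserves i here (none of its changes turn any other segment into i), so the proto-segment is *i.
This points to *vatidib. Verify forward in each daughter:
Yonikan: *vatidib
  vatidib → vatedeb   [vowel merger]
  vatedeb → vatezeb   [unconditioned shift]
  giving Yonikan vatezeb.
Pamina: start from *vatidib.
  rule 1 (intervocalic lenition): vatidib → vasizib
  rule 2: no change — vasizib
  rule 3: no change — vasizib
  rule 4 (vowel merger): vasizib → vasezeb
  ⇒ Pamina vasezeb
Yolure: start from *vatidib.
  rule 1 (unconditioned shift): vatidib → vatidip
  rule 2 (intervocalic voicing): vatidip → vadidip
  rule 3: no change — vadidip
  ⇒ Yolure vadidip
*vatidib is the unique common source.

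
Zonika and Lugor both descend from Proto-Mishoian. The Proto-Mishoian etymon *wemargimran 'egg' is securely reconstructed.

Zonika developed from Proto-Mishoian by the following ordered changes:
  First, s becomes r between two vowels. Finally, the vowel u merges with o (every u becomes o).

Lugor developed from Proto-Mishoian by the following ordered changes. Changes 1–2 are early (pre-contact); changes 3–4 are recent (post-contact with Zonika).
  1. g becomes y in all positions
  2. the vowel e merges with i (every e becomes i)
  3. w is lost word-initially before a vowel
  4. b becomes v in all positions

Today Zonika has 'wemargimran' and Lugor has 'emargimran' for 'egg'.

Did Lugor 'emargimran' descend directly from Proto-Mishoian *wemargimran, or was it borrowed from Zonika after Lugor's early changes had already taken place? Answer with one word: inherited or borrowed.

borrowed

If inherited, *wemargimran would pass through all of Lugor's changes:
Lugor: start from *wemargimran.
  rule 1 (unconditioned shift): wemargimran → wemaryimran
  rule 2 (vowel merger): wemaryimran → wimaryimran
  rule 3 (glide loss): wimaryimran → imaryimran
  rule 4: no change — imaryimran
  ⇒ Lugor imaryimran
If borrowed from Zonika 'wemargimran' after the early changes, it would undergo only the recent ones:
  rule 3 (glide loss): wemargimran → emargimran
  rule 4 (unconditioned shift): no change (emargimran)
  ⇒ as a loan: emargimran
Lugor 'emargimran' matches the loan outcome 'emargimran', not the inherited 'imaryimran' — it skipped the early Lugor changes, so it was borrowed from Zonika.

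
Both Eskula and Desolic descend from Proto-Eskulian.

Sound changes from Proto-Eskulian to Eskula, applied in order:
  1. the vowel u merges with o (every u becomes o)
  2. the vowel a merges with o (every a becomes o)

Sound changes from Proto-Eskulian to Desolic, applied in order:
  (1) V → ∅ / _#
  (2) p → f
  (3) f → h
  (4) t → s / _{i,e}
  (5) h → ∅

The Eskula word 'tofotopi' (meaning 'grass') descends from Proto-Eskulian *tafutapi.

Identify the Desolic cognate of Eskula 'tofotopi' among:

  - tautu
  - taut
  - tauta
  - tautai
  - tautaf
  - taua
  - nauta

tauta

Desolic: *tafutapi
  tafutapi → tafutap   [apocope]
  tafutap → tafutaf   [unconditioned shift]
  tafutaf → tahutah   [unconditioned shift]
  tahutah (rule 4 does not apply)
  tahutah → tauta   [h-loss]
  giving Desolic tauta.
Among the options, 'tauta' alone shows every Desolic change applied in order.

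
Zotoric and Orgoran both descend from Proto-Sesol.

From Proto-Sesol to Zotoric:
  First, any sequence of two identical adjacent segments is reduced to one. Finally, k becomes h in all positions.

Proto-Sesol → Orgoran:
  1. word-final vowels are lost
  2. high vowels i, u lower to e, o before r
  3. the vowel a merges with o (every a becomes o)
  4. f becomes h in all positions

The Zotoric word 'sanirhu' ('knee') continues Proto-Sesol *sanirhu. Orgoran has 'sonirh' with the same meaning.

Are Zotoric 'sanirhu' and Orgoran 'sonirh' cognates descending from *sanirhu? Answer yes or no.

no

Derive the expected Orgoran reflex of *sanirhu:
Orgoran: *sanirhu > sanirh > sanerh > sonerh  (by apocope, pre-rhotic lowering, vowel merger)
The regular Orgoran reflex would be 'sonerh', but the attested form is 'sonirh'. The correspondence is irregular, so they are not cognates (the Orgoran form has a different source).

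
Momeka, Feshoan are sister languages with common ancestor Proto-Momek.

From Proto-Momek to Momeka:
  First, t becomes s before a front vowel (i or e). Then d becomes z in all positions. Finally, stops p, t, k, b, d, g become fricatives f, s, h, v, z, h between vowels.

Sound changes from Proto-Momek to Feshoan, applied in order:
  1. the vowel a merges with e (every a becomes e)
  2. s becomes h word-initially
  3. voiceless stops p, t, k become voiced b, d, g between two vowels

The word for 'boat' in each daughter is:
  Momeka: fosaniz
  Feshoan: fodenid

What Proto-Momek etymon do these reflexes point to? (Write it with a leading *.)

*fotanid

Position 3: Momeka has s, Feshoan has d. Taking the neighbouring segments as reconstructed: Momeka s could go back to *t or *s; Feshoan d could go back to *t or *d — the one source consistent with every daughter is *t.
Position 7: Momeka has z, Feshoan has d. Taking the neighbouring segments as reconstructed: Momeka z could go back to *d or *z; Feshoan d can only go back to *d — the one source consistent with every daughter is *d.
This points to *fotanid. Verify forward in each daughter:
Momeka: start from *fotanid.
  rule 1: no change — fotanid
  rule 2 (unconditioned shift): fotanid → fotaniz
  rule 3 (intervocalic lenition): fotaniz → fosaniz
  ⇒ Momeka fosaniz
Feshoan: *fotanid > fotenid > fodenid  (by vowel merger, intervocalic voicing)
*fotanid is the unique common source.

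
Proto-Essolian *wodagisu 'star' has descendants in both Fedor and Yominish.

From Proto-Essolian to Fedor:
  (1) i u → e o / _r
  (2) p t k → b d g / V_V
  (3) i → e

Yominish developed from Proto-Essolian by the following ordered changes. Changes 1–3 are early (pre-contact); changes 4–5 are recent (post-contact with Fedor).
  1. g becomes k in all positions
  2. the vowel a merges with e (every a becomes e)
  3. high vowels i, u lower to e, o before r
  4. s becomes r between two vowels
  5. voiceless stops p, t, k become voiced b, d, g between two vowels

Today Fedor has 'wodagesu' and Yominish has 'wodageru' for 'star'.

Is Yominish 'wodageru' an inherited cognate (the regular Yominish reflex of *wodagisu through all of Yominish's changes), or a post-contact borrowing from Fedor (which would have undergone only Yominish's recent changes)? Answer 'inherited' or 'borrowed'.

If inherited, *wodagisu would pass through all of Yominish's changes:
Yominish: start from *wodagisu.
  rule 1 (unconditioned shift): wodagisu → wodakisu
  rule 2 (vowel merger): wodakisu → wodekisu
  rule 3: no change — wodekisu
  rule 4 (rhotacism): wodekisu → wodekiru
  rule 5 (intervocalic voicing): wodekiru → wodegiru
  ⇒ Yominish wodegiru
If borrowed from Fedor 'wodagesu' after the early changes, it would undergo only the recent ones:
  rule 4 (rhotacism): wodagesu → wodageru
  rule 5 (intervocalic voicing): no change (wodageru)
  ⇒ as a loan: wodageru
Yominish 'wodageru' matches the loan outcome 'wodageru', not the inherited 'wodegiru' — it skipped the early Yominish changes, so it was borrowed from Fedor.

borrowed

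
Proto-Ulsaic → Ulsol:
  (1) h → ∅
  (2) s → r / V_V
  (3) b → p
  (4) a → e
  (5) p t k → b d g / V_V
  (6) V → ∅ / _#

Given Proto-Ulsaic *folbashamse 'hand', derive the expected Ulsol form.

Ulsol: start from *folbashamse.
  rule 1 (h-loss): folbashamse → folbasamse
  rule 2 (rhotacism): folbasamse → folbaramse
  rule 3 (unconditioned shift): folbaramse → folparamse
  rule 4 (vowel merger): folparamse → folperemse
  rule 5: no change — folperemse
  rule 6 (apocope): folperemse → folperems
  ⇒ Ulsol folperems

folperems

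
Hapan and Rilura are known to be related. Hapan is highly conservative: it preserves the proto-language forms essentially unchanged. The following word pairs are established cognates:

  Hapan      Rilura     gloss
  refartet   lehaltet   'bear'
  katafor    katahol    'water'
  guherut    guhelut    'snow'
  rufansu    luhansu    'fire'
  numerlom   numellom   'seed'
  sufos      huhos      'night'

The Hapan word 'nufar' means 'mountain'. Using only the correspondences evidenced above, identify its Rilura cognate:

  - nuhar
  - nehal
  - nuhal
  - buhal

refartet ~ lehaltet, rufansu ~ luhansu — Hapan f corresponds to Rilura h between vowels (before a back vowel).
katafor ~ katahol — Hapan r corresponds to Rilura l word-finally.
Applying these to Hapan 'nufar':
  nufar → nuhar   (f→h between vowels (before a back vowel))
  nuhar → nuhal   (r→l word-finally)
So the Rilura cognate is 'nuhal'.

nuhal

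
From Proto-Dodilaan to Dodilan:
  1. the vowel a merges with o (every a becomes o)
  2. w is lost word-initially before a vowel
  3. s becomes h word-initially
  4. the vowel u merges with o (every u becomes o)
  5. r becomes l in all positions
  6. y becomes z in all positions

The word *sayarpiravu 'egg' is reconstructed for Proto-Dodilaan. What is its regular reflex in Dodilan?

hozolpilovo

Dodilan: start from *sayarpiravu.
  rule 1 (vowel merger): sayarpiravu → soyorpirovu
  rule 2: no change — soyorpirovu
  rule 3 (debuccalisation): soyorpirovu → hoyorpirovu
  rule 4 (vowel merger): hoyorpirovu → hoyorpirovo
  rule 5 (unconditioned shift): hoyorpirovo → hoyolpilovo
  rule 6 (unconditioned shift): hoyolpilovo → hozolpilovo
  ⇒ Dodilan hozolpilovo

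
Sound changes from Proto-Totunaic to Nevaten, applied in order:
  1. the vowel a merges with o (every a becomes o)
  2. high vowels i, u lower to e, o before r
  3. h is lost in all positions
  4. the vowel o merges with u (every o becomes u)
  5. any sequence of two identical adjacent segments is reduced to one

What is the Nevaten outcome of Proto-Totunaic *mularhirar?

Nevaten: *mularhirar > mulorhiror > mulorheror > muloreror > mulurerur  (by vowel merger, pre-rhotic lowering, h-loss, vowel merger)

mulurerur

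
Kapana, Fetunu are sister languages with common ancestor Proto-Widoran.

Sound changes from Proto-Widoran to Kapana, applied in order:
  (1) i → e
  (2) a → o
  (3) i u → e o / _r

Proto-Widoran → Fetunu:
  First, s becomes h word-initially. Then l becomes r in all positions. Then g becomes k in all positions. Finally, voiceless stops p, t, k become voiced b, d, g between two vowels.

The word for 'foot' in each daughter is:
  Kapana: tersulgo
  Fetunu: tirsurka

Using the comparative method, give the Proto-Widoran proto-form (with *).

Position 7: Kapana has g, Fetunu has k. Kapana preserves g here (none of its changes turn any other segment into g), so the proto-segment is *g.
Position 8: Kapana has o, Fetunu has a. Fetunu preserves a here (none of its changes turn any other segment into a), so the proto-segment is *a.
Verify the candidate proto-form against each daughter:
Kapana: *tirsulga > tersulga > tersulgo  (by vowel merger, vowel merger)
Fetunu: start from *tirsulga.
  rule 1: no change — tirsulga
  rule 2 (unconditioned shift): tirsulga → tirsurga
  rule 3 (unconditioned shift): tirsurga → tirsurka
  rule 4: no change — tirsurka
  ⇒ Fetunu tirsurka
*tirsulga is the unique common source.

*tirsulga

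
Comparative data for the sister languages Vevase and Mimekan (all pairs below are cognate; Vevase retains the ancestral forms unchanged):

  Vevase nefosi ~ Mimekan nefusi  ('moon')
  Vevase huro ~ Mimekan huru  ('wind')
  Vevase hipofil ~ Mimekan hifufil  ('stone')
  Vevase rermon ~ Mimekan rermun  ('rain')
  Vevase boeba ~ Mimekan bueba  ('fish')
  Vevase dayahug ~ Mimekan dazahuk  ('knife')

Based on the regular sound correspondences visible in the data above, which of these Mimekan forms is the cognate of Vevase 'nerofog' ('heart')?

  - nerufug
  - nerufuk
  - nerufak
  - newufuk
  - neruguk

hipofil ~ hifufil — Vevase o corresponds to Mimekan u after a consonant, before a labial obstruent.
nefosi ~ nefusi — Vevase o corresponds to Mimekan u after a consonant, before a consonant other than r, m, n, p, b, f, v.
dayahug ~ dazahuk — Vevase g corresponds to Mimekan k word-finally.
Applying these to Vevase 'nerofog':
  nerofog → nerufog   (o→u after a consonant, before a labial obstruent)
  nerufog → nerufug   (o→u after a consonant, before a consonant other than r, m, n, p, b, f, v)
  nerufug → nerufuk   (g→k word-finally)
So the Mimekan cognate is 'nerufuk'.

nerufuk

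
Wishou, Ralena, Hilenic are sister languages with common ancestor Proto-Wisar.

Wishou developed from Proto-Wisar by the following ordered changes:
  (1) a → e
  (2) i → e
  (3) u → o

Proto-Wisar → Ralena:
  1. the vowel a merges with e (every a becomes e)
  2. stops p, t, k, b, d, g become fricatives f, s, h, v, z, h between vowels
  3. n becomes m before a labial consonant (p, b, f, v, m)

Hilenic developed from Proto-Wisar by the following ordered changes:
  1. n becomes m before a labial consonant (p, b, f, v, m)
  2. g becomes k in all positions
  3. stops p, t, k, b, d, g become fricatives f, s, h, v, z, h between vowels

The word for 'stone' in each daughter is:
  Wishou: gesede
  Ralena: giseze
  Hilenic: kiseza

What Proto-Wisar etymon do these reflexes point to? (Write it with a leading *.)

*giseda

Position 2: Wishou has e, Ralena has i, Hilenic has i. Ralena preserves i here (none of its changes turn any other segment into i), so the proto-segment is *i.
Position 1: Wishou has g, Ralena has g, Hilenic has k. Wishou preserves g here (none of its changes turn any other segment into g), so the proto-segment is *g.
Continuing position by position gives *giseda; check it forward:
Wishou: *giseda > gisede > gesede  (by vowel merger, vowel merger)
Ralena: *giseda
  giseda → gisede   [vowel merger]
  gisede → giseze   [intervocalic lenition]
  giseze (rule 3 does not apply)
  giving Ralena giseze.
Hilenic: *giseda
  giseda (rule 1 does not apply)
  giseda → kiseda   [unconditioned shift]
  kiseda → kiseza   [intervocalic lenition]
  giving Hilenic kiseza.
No other proto-form is consistent with every reflex, so the reconstruction is *giseda.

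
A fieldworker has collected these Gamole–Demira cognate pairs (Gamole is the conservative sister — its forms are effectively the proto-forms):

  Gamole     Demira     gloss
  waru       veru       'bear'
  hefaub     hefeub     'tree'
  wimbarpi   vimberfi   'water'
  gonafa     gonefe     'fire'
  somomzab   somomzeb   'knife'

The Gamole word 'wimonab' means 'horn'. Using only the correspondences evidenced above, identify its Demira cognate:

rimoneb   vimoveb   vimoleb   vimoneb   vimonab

vimoneb

wimbarpi ~ vimberfi — Gamole w corresponds to Demira v word-initially before a front vowel.
somomzab ~ somomzeb — Gamole a corresponds to Demira e after a consonant, before a labial obstruent.
Applying these to Gamole 'wimonab':
  wimonab → vimonab   (w→v word-initially before a front vowel)
  vimonab → vimoneb   (a→e after a consonant, before a labial obstruent)
So the Demira cognate is 'vimoneb'.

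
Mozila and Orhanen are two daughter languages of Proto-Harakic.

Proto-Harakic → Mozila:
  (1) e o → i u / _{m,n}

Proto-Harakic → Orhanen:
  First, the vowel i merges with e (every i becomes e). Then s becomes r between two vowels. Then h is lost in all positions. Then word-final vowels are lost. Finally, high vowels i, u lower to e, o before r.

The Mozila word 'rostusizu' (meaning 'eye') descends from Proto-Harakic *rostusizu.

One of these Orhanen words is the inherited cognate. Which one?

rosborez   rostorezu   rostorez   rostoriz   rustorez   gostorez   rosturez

Orhanen: *rostusizu
  rostusizu → rostusezu   [vowel merger]
  rostusezu → rosturezu   [rhotacism]
  rosturezu (rule 3 does not apply)
  rosturezu → rosturez   [apocope]
  rosturez → rostorez   [pre-rhotic lowering]
  giving Orhanen rostorez.

rostorez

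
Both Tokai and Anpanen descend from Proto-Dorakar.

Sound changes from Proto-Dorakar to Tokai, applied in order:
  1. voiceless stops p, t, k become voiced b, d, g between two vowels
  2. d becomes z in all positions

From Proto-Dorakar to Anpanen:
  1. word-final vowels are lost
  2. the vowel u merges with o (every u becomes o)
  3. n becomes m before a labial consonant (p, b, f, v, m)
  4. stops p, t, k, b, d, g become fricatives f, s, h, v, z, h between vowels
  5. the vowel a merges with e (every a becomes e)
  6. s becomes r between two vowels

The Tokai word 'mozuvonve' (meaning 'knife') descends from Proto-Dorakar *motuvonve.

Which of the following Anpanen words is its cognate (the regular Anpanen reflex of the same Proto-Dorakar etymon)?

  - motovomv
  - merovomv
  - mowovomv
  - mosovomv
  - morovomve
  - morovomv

morovomv

Anpanen: *motuvonve
  motuvonve → motuvonv   [apocope]
  motuvonv → motovonv   [vowel merger]
  motovonv → motovomv   [nasal place assimilation]
  motovomv → mosovomv   [intervocalic lenition]
  mosovomv (rule 5 does not apply)
  mosovomv → morovomv   [rhotacism]
  giving Anpanen morovomv.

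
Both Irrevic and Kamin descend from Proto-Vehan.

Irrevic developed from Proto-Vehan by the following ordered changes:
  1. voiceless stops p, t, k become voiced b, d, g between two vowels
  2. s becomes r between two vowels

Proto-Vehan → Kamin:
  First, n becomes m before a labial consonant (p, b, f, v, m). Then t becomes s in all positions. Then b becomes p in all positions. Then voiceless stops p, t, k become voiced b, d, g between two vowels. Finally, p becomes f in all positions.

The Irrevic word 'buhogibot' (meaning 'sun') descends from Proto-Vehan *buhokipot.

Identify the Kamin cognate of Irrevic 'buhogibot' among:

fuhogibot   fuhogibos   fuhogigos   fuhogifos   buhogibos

fuhogibos

Kamin: *buhokipot
  buhokipot (rule 1 does not apply)
  buhokipot → buhokipos   [unconditioned shift]
  buhokipos → puhokipos   [unconditioned shift]
  puhokipos → puhogibos   [intervocalic voicing]
  puhogibos → fuhogibos   [unconditioned shift]
  giving Kamin fuhogibos.
The other candidates each miss or misapply at least one Kamin change.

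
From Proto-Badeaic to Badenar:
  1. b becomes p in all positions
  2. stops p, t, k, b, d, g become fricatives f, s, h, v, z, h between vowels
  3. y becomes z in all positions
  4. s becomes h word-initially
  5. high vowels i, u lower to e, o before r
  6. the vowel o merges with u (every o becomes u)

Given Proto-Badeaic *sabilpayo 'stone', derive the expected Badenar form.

hafilpazu

Badenar: *sabilpayo
  sabilpayo → sapilpayo   [unconditioned shift]
  sapilpayo → safilpayo   [intervocalic lenition]
  safilpayo → safilpazo   [unconditioned shift]
  safilpazo → hafilpazo   [debuccalisation]
  hafilpazo (rule 5 does not apply)
  hafilpazo → hafilpazu   [vowel merger]
  giving Badenar hafilpazu.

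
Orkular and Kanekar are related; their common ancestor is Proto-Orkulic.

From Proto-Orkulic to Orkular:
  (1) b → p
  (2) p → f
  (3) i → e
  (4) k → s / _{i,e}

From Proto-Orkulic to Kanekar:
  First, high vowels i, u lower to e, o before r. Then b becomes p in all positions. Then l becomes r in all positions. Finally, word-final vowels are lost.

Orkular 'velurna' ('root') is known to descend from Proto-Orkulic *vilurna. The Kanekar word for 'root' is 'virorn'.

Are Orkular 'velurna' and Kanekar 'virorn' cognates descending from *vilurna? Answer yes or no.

yes

Derive the expected Kanekar reflex of *vilurna:
Kanekar: *vilurna
  vilurna → vilorna   [pre-rhotic lowering]
  vilorna (rule 2 does not apply)
  vilorna → virorna   [unconditioned shift]
  virorna → virorn   [apocope]
  giving Kanekar virorn.
Kanekar 'virorn' matches the regular reflex exactly, so the pair is cognate.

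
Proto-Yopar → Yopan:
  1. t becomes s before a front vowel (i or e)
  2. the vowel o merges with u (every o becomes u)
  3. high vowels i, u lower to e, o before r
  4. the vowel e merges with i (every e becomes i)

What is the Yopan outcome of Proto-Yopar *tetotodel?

Yopan: *tetotodel
  tetotodel → setotodel   [palatalisation]
  setotodel → setutudel   [vowel merger]
  setutudel (rule 3 does not apply)
  setutudel → situtudil   [vowel merger]
  giving Yopan situtudil.

situtudil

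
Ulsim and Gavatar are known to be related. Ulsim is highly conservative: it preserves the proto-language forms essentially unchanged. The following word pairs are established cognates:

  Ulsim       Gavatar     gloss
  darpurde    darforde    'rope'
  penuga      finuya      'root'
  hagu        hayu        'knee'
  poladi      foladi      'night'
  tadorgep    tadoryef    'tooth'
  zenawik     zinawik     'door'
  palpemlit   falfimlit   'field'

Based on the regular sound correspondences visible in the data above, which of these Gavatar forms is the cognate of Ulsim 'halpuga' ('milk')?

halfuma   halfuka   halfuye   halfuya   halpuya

darpurde ~ darforde — Ulsim p corresponds to Gavatar f after a consonant, before a back vowel.
penuga ~ finuya — Ulsim g corresponds to Gavatar y between vowels (before a back vowel).
Applying these to Ulsim 'halpuga':
  halpuga → halfuga   (p→f after a consonant, before a back vowel)
  halfuga → halfuya   (g→y between vowels (before a back vowel))
So the Gavatar cognate is 'halfuya'.

halfuya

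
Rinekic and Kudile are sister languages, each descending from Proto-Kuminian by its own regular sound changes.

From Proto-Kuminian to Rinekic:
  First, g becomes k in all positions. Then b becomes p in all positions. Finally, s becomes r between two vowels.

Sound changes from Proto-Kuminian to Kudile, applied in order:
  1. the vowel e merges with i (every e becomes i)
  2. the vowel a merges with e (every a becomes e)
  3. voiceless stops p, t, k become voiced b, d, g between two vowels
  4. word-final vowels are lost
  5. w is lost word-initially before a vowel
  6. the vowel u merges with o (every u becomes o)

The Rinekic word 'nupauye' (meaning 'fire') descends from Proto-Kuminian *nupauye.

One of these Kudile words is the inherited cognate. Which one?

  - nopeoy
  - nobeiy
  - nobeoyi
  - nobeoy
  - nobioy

nobeoy

Kudile: *nupauye > nupauyi > nupeuyi > nubeuyi > nubeuy > nobeoy  (by vowel merger, vowel merger, intervocalic voicing, apocope, vowel merger)
Only 'nobeoy' matches the regular Kudile development of *nupauye.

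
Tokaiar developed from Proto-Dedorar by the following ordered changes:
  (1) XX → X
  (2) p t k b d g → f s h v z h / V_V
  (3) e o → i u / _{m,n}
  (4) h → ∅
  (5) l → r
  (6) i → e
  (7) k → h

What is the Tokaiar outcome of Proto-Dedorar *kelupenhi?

Tokaiar: start from *kelupenhi.
  rule 1: no change — kelupenhi
  rule 2 (intervocalic lenition): kelupenhi → kelufenhi
  rule 3 (pre-nasal raising): kelufenhi → kelufinhi
  rule 4 (h-loss): kelufinhi → kelufini
  rule 5 (unconditioned shift): kelufini → kerufini
  rule 6 (vowel merger): kerufini → kerufene
  rule 7 (unconditioned shift): kerufene → herufene
  ⇒ Tokaiar herufene

herufene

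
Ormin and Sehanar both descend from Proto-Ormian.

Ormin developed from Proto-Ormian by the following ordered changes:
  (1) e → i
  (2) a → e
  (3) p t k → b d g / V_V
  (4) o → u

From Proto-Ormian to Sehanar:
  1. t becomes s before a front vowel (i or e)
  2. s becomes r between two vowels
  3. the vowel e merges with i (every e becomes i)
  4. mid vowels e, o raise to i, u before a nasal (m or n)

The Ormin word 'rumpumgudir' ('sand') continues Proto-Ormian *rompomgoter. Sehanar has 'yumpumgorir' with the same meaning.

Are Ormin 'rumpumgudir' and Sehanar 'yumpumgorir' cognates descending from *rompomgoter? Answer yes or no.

no

Derive the expected Sehanar reflex of *rompomgoter:
Sehanar: *rompomgoter
  rompomgoter → rompomgoser   [palatalisation]
  rompomgoser → rompomgorer   [rhotacism]
  rompomgorer → rompomgorir   [vowel merger]
  rompomgorir → rumpumgorir   [pre-nasal raising]
  giving Sehanar rumpumgorir.
The regular Sehanar reflex would be 'rumpumgorir', but the attested form is 'yumpumgorir'. The correspondence is irregular, so they are not cognates (the Sehanar form has a different source).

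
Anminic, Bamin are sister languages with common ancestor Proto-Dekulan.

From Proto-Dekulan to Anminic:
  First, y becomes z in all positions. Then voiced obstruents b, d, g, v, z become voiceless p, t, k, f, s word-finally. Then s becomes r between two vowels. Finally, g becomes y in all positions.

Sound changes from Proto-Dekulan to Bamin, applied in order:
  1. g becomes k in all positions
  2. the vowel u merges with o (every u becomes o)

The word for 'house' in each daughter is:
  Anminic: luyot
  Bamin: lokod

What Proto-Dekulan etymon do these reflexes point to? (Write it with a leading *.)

Position 3: Anminic has y, Bamin has k. In Anminic, y can only continue *g, so the proto-segment is *g.
Position 2: Anminic has u, Bamin has o. Anminic preserves u here (none of its changes turn any other segment into u), so the proto-segment is *u.
Position 5: Anminic has t, Bamin has d. Bamin preserves d here (none of its changes turn any other segment into d), so the proto-segment is *d.
This points to *lugod. Verify forward in each daughter:
Anminic: start from *lugod.
  rule 1: no change — lugod
  rule 2 (final devoicing): lugod → lugot
  rule 3: no change — lugot
  rule 4 (unconditioned shift): lugot → luyot
  ⇒ Anminic luyot
Bamin: start from *lugod.
  rule 1 (unconditioned shift): lugod → lukod
  rule 2 (vowel merger): lukod → lokod
  ⇒ Bamin lokod
*lugod is the unique common source.

*lugod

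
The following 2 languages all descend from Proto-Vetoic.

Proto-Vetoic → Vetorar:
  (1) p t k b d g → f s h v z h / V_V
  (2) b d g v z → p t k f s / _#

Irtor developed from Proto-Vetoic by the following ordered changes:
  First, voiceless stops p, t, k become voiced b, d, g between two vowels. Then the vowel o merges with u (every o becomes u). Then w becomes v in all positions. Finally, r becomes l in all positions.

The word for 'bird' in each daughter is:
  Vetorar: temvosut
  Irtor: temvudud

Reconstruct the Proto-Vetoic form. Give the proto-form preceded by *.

*temvotud

Position 5: Vetorar has o, Irtor has u. Vetorar preserves o here (none of its changes turn any other segment into o), so the proto-segment is *o.
Position 8: Vetorar has t, Irtor has d. Taking the neighbouring segments as reconstructed: Vetorar t could go back to *t or *d; Irtor d can only go back to *d — the one source consistent with every daughter is *d.
Continuing position by position gives *temvotud; check it forward:
Vetorar: start from *temvotud.
  rule 1 (intervocalic lenition): temvotud → temvosud
  rule 2 (final devoicing): temvosud → temvosut
  ⇒ Vetorar temvosut
Irtor: start from *temvotud.
  rule 1 (intervocalic voicing): temvotud → temvodud
  rule 2 (vowel merger): temvodud → temvudud
  rule 3: no change — temvudud
  rule 4: no change — temvudud
  ⇒ Irtor temvudud
No other proto-form is consistent with every reflex, so the reconstruction is *temvotud.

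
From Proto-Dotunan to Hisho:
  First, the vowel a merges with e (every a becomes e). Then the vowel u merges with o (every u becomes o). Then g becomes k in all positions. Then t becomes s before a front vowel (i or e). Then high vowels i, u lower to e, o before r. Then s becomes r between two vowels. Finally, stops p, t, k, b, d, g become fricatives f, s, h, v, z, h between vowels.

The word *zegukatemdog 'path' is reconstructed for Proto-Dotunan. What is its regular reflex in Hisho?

zehoheremdok

Hisho: *zegukatemdog > zeguketemdog > zegoketemdog > zekoketemdok > zekokesemdok > zekokeremdok > zehoheremdok  (by vowel merger, vowel merger, unconditioned shift, palatalisation, rhotacism, intervocalic lenition)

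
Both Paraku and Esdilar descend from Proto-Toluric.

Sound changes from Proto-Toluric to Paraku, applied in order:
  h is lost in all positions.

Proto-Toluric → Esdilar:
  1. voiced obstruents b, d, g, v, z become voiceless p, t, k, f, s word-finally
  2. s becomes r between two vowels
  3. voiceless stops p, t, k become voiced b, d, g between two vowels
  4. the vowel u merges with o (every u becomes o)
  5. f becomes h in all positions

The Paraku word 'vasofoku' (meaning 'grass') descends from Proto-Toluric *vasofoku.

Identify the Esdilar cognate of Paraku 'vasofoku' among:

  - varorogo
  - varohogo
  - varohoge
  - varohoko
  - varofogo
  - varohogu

Esdilar: start from *vasofoku.
  rule 1: no change — vasofoku
  rule 2 (rhotacism): vasofoku → varofoku
  rule 3 (intervocalic voicing): varofoku → varofogu
  rule 4 (vowel merger): varofogu → varofogo
  rule 5 (unconditioned shift): varofogo → varohogo
  ⇒ Esdilar varohogo

varohogo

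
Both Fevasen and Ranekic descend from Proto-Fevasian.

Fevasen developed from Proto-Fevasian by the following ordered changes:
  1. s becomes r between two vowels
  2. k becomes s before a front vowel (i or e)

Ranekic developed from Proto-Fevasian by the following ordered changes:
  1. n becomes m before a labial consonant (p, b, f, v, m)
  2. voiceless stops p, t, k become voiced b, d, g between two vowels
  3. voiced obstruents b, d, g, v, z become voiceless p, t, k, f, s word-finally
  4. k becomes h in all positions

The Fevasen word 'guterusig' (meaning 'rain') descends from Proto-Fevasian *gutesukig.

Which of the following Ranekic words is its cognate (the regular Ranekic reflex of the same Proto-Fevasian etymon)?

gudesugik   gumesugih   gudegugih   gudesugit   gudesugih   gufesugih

gudesugih

Ranekic: *gutesukig
  gutesukig (rule 1 does not apply)
  gutesukig → gudesugig   [intervocalic voicing]
  gudesugig → gudesugik   [final devoicing]
  gudesugik → gudesugih   [unconditioned shift]
  giving Ranekic gudesugih.
Only 'gudesugih' matches the regular Ranekic development of *gutesukig.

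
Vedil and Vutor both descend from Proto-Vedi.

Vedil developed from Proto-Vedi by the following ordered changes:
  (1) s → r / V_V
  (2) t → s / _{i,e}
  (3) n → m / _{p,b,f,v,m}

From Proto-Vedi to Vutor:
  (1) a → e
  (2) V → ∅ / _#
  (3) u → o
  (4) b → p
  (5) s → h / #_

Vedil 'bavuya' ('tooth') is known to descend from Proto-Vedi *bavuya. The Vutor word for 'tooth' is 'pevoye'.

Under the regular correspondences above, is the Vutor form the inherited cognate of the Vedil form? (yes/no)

Derive the expected Vutor reflex of *bavuya:
Vutor: *bavuya
  bavuya → bevuye   [vowel merger]
  bevuye → bevuy   [apocope]
  bevuy → bevoy   [vowel merger]
  bevoy → pevoy   [unconditioned shift]
  pevoy (rule 5 does not apply)
  giving Vutor pevoy.
The regular Vutor reflex would be 'pevoy', but the attested form is 'pevoye'. The correspondence is irregular, so they are not cognates (the Vutor form has a different source).

no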